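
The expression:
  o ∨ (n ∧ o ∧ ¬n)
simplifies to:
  o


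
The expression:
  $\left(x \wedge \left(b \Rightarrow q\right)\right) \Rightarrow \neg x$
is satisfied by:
  {b: True, q: False, x: False}
  {q: False, x: False, b: False}
  {b: True, q: True, x: False}
  {q: True, b: False, x: False}
  {x: True, b: True, q: False}


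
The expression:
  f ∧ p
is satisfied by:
  {p: True, f: True}


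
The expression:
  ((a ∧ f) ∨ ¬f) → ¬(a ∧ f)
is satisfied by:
  {a: False, f: False}
  {f: True, a: False}
  {a: True, f: False}


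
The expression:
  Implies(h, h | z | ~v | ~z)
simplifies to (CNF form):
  True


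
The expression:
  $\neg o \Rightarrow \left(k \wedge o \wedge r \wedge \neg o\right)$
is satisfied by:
  {o: True}


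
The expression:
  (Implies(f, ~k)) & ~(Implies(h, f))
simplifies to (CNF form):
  h & ~f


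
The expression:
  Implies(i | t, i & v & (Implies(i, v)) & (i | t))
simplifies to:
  (i & v) | (~i & ~t)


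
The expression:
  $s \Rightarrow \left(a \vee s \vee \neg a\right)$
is always true.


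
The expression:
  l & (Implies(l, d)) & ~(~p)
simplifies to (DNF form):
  d & l & p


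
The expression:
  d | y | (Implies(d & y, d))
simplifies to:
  True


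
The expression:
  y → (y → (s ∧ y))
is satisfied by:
  {s: True, y: False}
  {y: False, s: False}
  {y: True, s: True}


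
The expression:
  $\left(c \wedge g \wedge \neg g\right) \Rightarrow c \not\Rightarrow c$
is always true.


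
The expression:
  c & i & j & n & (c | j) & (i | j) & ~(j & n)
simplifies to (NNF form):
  False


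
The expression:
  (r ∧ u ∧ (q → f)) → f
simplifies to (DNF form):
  f ∨ q ∨ ¬r ∨ ¬u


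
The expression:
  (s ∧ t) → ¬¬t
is always true.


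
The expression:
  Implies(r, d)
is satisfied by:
  {d: True, r: False}
  {r: False, d: False}
  {r: True, d: True}


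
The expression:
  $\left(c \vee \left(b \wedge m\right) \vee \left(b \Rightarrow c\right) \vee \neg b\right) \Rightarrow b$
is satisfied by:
  {b: True}


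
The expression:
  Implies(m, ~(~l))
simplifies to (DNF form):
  l | ~m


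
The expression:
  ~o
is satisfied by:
  {o: False}


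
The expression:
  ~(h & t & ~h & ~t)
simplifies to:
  True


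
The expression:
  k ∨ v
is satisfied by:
  {k: True, v: True}
  {k: True, v: False}
  {v: True, k: False}


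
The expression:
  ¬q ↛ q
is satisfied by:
  {q: False}


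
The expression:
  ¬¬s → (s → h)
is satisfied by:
  {h: True, s: False}
  {s: False, h: False}
  {s: True, h: True}


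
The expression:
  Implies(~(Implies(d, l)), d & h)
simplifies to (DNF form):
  h | l | ~d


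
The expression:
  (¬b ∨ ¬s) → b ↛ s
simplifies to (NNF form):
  b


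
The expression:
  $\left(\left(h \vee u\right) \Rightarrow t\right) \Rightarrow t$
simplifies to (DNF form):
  $h \vee t \vee u$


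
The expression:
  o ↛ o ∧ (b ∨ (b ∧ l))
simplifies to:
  False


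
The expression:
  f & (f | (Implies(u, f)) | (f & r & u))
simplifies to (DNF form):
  f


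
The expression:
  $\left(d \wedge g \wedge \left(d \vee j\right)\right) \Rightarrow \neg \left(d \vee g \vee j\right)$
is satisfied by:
  {g: False, d: False}
  {d: True, g: False}
  {g: True, d: False}


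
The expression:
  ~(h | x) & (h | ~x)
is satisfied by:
  {x: False, h: False}


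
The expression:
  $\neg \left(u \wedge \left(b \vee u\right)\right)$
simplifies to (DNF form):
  $\neg u$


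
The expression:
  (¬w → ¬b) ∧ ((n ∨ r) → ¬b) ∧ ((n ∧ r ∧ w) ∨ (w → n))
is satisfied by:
  {n: True, w: False, b: False}
  {w: False, b: False, n: False}
  {n: True, w: True, b: False}


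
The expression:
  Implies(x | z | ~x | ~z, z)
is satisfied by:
  {z: True}


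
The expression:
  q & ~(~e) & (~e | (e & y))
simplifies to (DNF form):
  e & q & y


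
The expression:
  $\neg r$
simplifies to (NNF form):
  $\neg r$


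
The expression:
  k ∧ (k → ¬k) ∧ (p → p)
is never true.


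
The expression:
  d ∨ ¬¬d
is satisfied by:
  {d: True}


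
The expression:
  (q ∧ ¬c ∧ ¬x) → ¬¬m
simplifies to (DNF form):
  c ∨ m ∨ x ∨ ¬q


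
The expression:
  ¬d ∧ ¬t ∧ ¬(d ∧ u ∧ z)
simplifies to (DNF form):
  ¬d ∧ ¬t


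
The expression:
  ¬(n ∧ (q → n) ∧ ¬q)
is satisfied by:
  {q: True, n: False}
  {n: False, q: False}
  {n: True, q: True}


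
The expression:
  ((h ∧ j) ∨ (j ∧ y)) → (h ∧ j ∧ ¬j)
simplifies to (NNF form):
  (¬h ∧ ¬y) ∨ ¬j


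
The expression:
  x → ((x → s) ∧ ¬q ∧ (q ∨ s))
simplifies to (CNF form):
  (s ∨ ¬x) ∧ (¬q ∨ ¬x)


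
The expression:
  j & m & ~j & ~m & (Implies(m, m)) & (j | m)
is never true.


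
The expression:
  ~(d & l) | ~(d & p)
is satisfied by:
  {l: False, p: False, d: False}
  {d: True, l: False, p: False}
  {p: True, l: False, d: False}
  {d: True, p: True, l: False}
  {l: True, d: False, p: False}
  {d: True, l: True, p: False}
  {p: True, l: True, d: False}


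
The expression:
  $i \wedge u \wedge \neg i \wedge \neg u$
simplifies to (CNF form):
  $\text{False}$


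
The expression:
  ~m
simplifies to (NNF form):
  ~m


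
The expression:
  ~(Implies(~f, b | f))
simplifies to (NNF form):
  ~b & ~f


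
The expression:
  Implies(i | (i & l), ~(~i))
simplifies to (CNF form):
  True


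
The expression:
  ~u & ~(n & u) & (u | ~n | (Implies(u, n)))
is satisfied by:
  {u: False}


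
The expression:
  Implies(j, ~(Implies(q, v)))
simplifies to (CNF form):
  (q | ~j) & (~j | ~v)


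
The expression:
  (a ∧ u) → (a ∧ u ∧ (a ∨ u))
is always true.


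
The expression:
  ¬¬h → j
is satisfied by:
  {j: True, h: False}
  {h: False, j: False}
  {h: True, j: True}


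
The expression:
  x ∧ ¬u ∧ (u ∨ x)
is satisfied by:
  {x: True, u: False}


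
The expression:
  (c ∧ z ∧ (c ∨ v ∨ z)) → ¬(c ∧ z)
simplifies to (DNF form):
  ¬c ∨ ¬z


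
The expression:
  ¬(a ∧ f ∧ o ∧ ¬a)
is always true.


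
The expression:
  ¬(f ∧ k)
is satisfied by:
  {k: False, f: False}
  {f: True, k: False}
  {k: True, f: False}


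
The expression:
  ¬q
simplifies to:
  ¬q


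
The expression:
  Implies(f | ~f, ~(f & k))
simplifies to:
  ~f | ~k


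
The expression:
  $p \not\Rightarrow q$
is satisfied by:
  {p: True, q: False}


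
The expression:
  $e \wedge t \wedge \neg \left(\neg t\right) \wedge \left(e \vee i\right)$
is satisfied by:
  {t: True, e: True}


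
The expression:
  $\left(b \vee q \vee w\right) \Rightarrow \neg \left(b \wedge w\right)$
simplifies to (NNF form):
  $\neg b \vee \neg w$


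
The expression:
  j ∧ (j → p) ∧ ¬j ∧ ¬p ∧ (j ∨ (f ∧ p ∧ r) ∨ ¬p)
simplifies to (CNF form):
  False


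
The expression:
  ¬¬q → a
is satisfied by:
  {a: True, q: False}
  {q: False, a: False}
  {q: True, a: True}


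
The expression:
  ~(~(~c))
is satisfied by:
  {c: False}


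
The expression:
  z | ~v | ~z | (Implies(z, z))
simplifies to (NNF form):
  True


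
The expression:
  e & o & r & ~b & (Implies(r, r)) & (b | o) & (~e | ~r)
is never true.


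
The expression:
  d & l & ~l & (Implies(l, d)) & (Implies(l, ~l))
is never true.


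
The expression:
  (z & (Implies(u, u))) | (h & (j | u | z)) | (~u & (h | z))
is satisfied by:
  {z: True, h: True}
  {z: True, h: False}
  {h: True, z: False}


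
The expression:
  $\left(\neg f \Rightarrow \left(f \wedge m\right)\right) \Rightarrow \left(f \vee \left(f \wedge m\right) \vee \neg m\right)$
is always true.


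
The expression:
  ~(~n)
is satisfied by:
  {n: True}


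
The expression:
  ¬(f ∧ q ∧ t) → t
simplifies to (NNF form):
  t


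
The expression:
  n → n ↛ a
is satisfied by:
  {n: False, a: False}
  {a: True, n: False}
  {n: True, a: False}


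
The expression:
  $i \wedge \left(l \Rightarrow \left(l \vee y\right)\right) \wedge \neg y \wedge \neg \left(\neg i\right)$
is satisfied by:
  {i: True, y: False}


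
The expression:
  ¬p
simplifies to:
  ¬p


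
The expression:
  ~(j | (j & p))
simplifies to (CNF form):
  ~j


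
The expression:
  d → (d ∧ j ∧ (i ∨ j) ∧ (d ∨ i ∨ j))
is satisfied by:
  {j: True, d: False}
  {d: False, j: False}
  {d: True, j: True}


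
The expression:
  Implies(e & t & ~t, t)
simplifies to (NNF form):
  True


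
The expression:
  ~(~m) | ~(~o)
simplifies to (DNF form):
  m | o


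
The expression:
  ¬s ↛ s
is always true.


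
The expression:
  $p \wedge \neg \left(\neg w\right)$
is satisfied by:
  {p: True, w: True}


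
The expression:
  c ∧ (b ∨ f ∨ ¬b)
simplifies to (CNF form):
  c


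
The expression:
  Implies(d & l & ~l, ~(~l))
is always true.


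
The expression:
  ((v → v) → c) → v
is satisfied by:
  {v: True, c: False}
  {c: False, v: False}
  {c: True, v: True}


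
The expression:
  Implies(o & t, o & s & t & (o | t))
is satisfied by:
  {s: True, o: False, t: False}
  {o: False, t: False, s: False}
  {t: True, s: True, o: False}
  {t: True, o: False, s: False}
  {s: True, o: True, t: False}
  {o: True, s: False, t: False}
  {t: True, o: True, s: True}


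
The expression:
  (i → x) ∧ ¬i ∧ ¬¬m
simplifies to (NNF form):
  m ∧ ¬i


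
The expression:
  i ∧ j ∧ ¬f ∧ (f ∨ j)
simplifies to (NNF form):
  i ∧ j ∧ ¬f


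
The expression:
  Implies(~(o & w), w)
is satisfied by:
  {w: True}


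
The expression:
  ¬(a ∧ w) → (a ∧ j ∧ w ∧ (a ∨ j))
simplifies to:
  a ∧ w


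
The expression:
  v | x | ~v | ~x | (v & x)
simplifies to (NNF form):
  True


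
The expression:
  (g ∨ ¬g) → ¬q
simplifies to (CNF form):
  ¬q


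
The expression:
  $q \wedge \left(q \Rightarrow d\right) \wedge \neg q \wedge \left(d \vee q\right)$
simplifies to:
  $\text{False}$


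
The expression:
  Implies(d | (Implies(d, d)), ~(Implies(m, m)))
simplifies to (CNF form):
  False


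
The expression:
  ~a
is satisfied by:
  {a: False}


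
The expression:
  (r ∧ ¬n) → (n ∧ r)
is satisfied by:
  {n: True, r: False}
  {r: False, n: False}
  {r: True, n: True}


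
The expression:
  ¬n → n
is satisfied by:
  {n: True}


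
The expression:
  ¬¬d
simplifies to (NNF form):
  d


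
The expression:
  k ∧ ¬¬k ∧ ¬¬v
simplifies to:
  k ∧ v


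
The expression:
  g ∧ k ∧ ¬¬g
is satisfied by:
  {g: True, k: True}


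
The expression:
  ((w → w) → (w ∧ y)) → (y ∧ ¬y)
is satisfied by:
  {w: False, y: False}
  {y: True, w: False}
  {w: True, y: False}


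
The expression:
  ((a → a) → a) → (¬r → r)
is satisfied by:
  {r: True, a: False}
  {a: False, r: False}
  {a: True, r: True}


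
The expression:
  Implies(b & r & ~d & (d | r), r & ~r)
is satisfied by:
  {d: True, b: False, r: False}
  {d: False, b: False, r: False}
  {r: True, d: True, b: False}
  {r: True, d: False, b: False}
  {b: True, d: True, r: False}
  {b: True, d: False, r: False}
  {b: True, r: True, d: True}


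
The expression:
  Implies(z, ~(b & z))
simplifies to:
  ~b | ~z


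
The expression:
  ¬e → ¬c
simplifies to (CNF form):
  e ∨ ¬c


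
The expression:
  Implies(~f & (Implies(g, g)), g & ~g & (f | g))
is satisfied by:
  {f: True}


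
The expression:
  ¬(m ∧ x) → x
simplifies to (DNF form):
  x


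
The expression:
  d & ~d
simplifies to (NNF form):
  False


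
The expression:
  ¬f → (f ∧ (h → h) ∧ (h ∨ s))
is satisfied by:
  {f: True}


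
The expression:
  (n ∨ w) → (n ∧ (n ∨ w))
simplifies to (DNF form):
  n ∨ ¬w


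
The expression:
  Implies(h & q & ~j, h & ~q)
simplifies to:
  j | ~h | ~q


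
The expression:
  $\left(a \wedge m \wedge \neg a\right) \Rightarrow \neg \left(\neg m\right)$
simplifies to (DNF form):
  $\text{True}$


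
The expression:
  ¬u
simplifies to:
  ¬u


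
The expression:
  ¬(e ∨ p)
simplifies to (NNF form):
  ¬e ∧ ¬p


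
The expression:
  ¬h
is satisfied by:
  {h: False}


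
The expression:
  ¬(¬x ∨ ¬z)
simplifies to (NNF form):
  x ∧ z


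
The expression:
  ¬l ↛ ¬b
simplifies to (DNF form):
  b ∧ ¬l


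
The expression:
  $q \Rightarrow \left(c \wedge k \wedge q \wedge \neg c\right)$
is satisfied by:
  {q: False}


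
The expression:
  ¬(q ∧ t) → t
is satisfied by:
  {t: True}


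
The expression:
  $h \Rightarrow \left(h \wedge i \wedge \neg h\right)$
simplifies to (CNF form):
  $\neg h$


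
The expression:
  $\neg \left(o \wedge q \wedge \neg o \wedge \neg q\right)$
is always true.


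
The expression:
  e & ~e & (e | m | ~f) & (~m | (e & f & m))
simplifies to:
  False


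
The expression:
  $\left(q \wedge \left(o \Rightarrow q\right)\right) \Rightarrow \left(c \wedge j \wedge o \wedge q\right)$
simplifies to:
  $\left(c \wedge j \wedge o\right) \vee \neg q$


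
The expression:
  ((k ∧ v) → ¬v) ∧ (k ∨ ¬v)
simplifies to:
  ¬v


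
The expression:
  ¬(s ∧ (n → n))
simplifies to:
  ¬s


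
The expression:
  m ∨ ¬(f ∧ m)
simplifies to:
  True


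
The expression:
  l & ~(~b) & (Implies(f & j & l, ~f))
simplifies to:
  b & l & (~f | ~j)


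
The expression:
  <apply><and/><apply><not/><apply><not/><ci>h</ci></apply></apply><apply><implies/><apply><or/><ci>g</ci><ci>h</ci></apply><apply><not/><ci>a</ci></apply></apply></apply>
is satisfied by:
  {h: True, a: False}


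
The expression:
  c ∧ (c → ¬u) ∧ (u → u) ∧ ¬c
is never true.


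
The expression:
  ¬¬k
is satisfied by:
  {k: True}


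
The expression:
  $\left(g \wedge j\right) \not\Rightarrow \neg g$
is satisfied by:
  {j: True, g: True}


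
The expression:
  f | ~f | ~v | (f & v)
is always true.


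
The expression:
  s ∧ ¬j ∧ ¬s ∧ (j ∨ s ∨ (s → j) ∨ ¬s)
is never true.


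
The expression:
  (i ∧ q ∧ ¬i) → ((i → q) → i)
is always true.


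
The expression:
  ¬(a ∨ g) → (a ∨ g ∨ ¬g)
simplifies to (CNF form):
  True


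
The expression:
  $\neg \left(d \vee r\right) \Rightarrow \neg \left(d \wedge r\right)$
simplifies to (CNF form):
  $\text{True}$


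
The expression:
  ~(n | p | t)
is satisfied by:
  {n: False, p: False, t: False}


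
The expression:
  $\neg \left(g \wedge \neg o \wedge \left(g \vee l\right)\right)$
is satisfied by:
  {o: True, g: False}
  {g: False, o: False}
  {g: True, o: True}


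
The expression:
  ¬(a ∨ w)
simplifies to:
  ¬a ∧ ¬w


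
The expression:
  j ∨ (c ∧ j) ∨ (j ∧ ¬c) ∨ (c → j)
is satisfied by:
  {j: True, c: False}
  {c: False, j: False}
  {c: True, j: True}


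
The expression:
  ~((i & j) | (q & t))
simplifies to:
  (~i & ~q) | (~i & ~t) | (~j & ~q) | (~j & ~t)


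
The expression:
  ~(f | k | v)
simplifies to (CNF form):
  ~f & ~k & ~v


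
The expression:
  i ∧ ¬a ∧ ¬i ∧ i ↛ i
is never true.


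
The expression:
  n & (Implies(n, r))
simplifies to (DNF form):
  n & r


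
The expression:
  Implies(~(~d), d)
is always true.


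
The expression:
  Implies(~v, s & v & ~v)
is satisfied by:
  {v: True}


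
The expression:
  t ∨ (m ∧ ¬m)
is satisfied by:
  {t: True}


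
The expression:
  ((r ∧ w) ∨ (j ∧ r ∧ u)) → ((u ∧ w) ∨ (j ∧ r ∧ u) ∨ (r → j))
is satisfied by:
  {j: True, u: True, w: False, r: False}
  {j: True, w: False, u: False, r: False}
  {u: True, j: False, w: False, r: False}
  {j: False, w: False, u: False, r: False}
  {r: True, j: True, u: True, w: False}
  {r: True, j: True, w: False, u: False}
  {r: True, u: True, j: False, w: False}
  {r: True, j: False, w: False, u: False}
  {j: True, w: True, u: True, r: False}
  {j: True, w: True, r: False, u: False}
  {w: True, u: True, r: False, j: False}
  {w: True, r: False, u: False, j: False}
  {j: True, w: True, r: True, u: True}
  {j: True, w: True, r: True, u: False}
  {w: True, r: True, u: True, j: False}


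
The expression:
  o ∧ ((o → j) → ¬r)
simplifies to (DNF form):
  (o ∧ ¬j) ∨ (o ∧ ¬r)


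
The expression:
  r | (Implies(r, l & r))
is always true.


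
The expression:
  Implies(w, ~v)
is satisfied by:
  {w: False, v: False}
  {v: True, w: False}
  {w: True, v: False}


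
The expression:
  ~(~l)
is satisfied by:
  {l: True}


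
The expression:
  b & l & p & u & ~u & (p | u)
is never true.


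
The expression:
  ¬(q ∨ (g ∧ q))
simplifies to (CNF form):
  ¬q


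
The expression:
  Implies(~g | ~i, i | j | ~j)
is always true.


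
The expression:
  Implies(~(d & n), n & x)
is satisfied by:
  {x: True, d: True, n: True}
  {x: True, n: True, d: False}
  {d: True, n: True, x: False}


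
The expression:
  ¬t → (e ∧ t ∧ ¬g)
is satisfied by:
  {t: True}


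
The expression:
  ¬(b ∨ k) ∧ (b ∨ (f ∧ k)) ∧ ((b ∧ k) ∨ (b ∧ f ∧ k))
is never true.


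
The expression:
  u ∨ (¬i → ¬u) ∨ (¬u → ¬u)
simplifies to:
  True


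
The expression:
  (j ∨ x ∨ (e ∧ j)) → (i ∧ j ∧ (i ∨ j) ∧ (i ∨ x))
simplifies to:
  (i ∧ j) ∨ (¬j ∧ ¬x)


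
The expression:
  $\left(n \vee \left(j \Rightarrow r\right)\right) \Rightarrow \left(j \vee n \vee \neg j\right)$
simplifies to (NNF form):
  $\text{True}$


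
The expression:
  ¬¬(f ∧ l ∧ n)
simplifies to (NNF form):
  f ∧ l ∧ n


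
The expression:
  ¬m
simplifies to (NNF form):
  ¬m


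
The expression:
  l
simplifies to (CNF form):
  l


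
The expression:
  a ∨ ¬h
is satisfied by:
  {a: True, h: False}
  {h: False, a: False}
  {h: True, a: True}


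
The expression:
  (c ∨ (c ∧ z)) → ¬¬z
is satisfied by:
  {z: True, c: False}
  {c: False, z: False}
  {c: True, z: True}


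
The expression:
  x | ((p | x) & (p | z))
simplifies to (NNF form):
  p | x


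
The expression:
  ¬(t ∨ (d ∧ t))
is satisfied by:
  {t: False}


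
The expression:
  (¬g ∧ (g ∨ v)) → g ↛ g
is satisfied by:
  {g: True, v: False}
  {v: False, g: False}
  {v: True, g: True}


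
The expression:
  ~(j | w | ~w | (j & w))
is never true.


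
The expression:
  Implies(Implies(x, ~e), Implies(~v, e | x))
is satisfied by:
  {x: True, v: True, e: True}
  {x: True, v: True, e: False}
  {x: True, e: True, v: False}
  {x: True, e: False, v: False}
  {v: True, e: True, x: False}
  {v: True, e: False, x: False}
  {e: True, v: False, x: False}


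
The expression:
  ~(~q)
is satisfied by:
  {q: True}


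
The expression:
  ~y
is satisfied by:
  {y: False}


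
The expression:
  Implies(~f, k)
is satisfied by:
  {k: True, f: True}
  {k: True, f: False}
  {f: True, k: False}


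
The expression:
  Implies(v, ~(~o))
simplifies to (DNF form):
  o | ~v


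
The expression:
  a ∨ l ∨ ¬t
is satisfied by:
  {l: True, a: True, t: False}
  {l: True, t: False, a: False}
  {a: True, t: False, l: False}
  {a: False, t: False, l: False}
  {l: True, a: True, t: True}
  {l: True, t: True, a: False}
  {a: True, t: True, l: False}


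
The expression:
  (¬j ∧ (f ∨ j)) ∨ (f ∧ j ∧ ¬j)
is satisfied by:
  {f: True, j: False}


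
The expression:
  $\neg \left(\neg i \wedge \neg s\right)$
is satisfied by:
  {i: True, s: True}
  {i: True, s: False}
  {s: True, i: False}


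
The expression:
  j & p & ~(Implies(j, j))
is never true.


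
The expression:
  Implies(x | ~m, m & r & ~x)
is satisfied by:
  {m: True, x: False}


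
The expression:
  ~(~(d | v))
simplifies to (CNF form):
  d | v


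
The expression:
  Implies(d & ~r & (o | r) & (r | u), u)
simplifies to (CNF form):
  True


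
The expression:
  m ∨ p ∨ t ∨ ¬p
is always true.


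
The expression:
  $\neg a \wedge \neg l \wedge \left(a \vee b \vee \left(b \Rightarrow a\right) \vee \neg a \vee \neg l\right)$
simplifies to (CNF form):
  $\neg a \wedge \neg l$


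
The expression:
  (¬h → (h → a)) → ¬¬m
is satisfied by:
  {m: True}


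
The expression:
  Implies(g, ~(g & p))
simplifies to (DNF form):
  ~g | ~p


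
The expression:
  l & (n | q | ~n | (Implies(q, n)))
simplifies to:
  l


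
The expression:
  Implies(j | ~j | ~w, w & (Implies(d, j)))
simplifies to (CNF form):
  w & (j | ~d)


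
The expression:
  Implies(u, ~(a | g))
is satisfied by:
  {a: False, u: False, g: False}
  {g: True, a: False, u: False}
  {a: True, g: False, u: False}
  {g: True, a: True, u: False}
  {u: True, g: False, a: False}


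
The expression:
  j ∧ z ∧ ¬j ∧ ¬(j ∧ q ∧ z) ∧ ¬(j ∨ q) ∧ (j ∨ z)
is never true.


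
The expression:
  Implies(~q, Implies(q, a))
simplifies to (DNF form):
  True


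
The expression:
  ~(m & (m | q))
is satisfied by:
  {m: False}


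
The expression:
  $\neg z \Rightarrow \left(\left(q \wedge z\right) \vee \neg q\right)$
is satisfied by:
  {z: True, q: False}
  {q: False, z: False}
  {q: True, z: True}


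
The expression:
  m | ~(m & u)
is always true.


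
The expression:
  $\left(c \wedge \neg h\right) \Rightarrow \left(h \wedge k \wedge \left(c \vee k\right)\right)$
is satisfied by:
  {h: True, c: False}
  {c: False, h: False}
  {c: True, h: True}


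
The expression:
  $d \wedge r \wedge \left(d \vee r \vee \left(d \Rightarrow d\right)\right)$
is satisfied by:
  {r: True, d: True}


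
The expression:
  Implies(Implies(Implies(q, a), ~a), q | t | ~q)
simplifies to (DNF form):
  True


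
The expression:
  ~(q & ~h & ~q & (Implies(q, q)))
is always true.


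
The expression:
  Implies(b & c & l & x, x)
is always true.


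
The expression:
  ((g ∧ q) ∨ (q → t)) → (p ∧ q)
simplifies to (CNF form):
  q ∧ (p ∨ ¬g) ∧ (p ∨ ¬t)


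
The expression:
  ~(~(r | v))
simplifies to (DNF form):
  r | v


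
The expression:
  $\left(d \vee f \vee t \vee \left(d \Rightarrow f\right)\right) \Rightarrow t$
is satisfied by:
  {t: True}


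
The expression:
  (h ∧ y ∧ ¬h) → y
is always true.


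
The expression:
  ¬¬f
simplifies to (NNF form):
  f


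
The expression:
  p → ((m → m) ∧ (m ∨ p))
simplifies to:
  True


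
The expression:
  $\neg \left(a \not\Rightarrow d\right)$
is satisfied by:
  {d: True, a: False}
  {a: False, d: False}
  {a: True, d: True}


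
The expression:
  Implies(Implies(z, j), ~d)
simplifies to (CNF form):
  (z | ~d) & (~d | ~j)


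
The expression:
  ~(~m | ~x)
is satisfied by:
  {m: True, x: True}


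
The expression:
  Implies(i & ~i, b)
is always true.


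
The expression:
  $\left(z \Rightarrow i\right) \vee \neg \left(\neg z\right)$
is always true.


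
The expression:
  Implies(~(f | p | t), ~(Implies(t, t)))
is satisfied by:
  {t: True, p: True, f: True}
  {t: True, p: True, f: False}
  {t: True, f: True, p: False}
  {t: True, f: False, p: False}
  {p: True, f: True, t: False}
  {p: True, f: False, t: False}
  {f: True, p: False, t: False}


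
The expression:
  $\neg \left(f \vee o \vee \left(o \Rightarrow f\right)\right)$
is never true.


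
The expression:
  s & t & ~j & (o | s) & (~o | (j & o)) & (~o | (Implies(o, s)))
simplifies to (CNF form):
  s & t & ~j & ~o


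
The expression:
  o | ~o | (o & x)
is always true.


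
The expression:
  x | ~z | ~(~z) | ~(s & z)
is always true.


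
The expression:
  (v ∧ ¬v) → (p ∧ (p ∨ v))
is always true.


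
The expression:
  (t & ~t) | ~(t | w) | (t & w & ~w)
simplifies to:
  ~t & ~w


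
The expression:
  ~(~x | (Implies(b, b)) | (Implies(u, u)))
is never true.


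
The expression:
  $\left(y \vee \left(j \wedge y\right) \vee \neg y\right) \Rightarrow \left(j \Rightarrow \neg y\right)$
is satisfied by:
  {y: False, j: False}
  {j: True, y: False}
  {y: True, j: False}


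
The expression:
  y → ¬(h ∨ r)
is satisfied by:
  {r: False, y: False, h: False}
  {h: True, r: False, y: False}
  {r: True, h: False, y: False}
  {h: True, r: True, y: False}
  {y: True, h: False, r: False}


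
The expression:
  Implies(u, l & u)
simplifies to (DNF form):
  l | ~u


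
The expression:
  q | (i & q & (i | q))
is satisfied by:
  {q: True}


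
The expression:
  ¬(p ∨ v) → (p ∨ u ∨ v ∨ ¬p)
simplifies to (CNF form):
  True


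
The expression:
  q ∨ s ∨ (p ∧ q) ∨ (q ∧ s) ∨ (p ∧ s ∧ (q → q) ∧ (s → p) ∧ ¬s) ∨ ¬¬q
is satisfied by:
  {q: True, s: True}
  {q: True, s: False}
  {s: True, q: False}


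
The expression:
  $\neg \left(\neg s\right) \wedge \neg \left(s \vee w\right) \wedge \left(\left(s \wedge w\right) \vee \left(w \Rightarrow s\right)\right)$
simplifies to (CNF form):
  $\text{False}$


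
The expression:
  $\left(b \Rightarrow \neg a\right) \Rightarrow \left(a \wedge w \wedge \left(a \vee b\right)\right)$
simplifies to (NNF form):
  $a \wedge \left(b \vee w\right)$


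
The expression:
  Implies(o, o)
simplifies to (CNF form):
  True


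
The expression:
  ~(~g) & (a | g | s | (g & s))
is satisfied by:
  {g: True}


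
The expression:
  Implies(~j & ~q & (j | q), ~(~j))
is always true.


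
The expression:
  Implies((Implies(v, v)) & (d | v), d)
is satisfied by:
  {d: True, v: False}
  {v: False, d: False}
  {v: True, d: True}


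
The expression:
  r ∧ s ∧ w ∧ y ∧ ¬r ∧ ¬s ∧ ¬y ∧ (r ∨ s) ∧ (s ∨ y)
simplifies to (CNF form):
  False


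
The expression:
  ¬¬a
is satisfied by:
  {a: True}


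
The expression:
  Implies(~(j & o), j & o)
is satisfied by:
  {j: True, o: True}


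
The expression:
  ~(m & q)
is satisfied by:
  {m: False, q: False}
  {q: True, m: False}
  {m: True, q: False}


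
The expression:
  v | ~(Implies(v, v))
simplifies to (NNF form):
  v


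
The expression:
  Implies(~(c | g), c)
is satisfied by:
  {c: True, g: True}
  {c: True, g: False}
  {g: True, c: False}


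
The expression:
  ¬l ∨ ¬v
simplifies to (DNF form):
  ¬l ∨ ¬v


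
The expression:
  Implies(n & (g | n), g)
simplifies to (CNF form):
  g | ~n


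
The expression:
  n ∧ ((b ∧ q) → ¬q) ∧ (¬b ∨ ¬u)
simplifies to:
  n ∧ (¬b ∨ ¬q) ∧ (¬b ∨ ¬u)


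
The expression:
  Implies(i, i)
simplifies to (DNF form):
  True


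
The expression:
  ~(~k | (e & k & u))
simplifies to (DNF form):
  (k & ~e) | (k & ~u)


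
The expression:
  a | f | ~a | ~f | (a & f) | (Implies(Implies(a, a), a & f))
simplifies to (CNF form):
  True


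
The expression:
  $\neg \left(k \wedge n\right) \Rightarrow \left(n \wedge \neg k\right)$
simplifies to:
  $n$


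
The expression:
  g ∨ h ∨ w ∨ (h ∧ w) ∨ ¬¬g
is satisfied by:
  {h: True, g: True, w: True}
  {h: True, g: True, w: False}
  {h: True, w: True, g: False}
  {h: True, w: False, g: False}
  {g: True, w: True, h: False}
  {g: True, w: False, h: False}
  {w: True, g: False, h: False}


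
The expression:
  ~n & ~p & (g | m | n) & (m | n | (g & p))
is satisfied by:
  {m: True, n: False, p: False}


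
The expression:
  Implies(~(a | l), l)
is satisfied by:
  {a: True, l: True}
  {a: True, l: False}
  {l: True, a: False}


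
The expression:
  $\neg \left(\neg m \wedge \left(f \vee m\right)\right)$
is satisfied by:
  {m: True, f: False}
  {f: False, m: False}
  {f: True, m: True}


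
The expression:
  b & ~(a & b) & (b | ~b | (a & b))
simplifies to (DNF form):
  b & ~a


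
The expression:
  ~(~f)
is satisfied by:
  {f: True}


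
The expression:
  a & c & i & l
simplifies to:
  a & c & i & l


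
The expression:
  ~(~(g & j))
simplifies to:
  g & j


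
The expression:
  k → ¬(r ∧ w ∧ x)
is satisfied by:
  {w: False, k: False, x: False, r: False}
  {r: True, w: False, k: False, x: False}
  {x: True, w: False, k: False, r: False}
  {r: True, x: True, w: False, k: False}
  {k: True, r: False, w: False, x: False}
  {r: True, k: True, w: False, x: False}
  {x: True, k: True, r: False, w: False}
  {r: True, x: True, k: True, w: False}
  {w: True, x: False, k: False, r: False}
  {r: True, w: True, x: False, k: False}
  {x: True, w: True, r: False, k: False}
  {r: True, x: True, w: True, k: False}
  {k: True, w: True, x: False, r: False}
  {r: True, k: True, w: True, x: False}
  {x: True, k: True, w: True, r: False}


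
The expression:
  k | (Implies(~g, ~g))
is always true.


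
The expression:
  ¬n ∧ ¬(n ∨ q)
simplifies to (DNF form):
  ¬n ∧ ¬q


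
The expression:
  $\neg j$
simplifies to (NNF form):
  $\neg j$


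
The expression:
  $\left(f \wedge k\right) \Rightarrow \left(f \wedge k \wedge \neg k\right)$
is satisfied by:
  {k: False, f: False}
  {f: True, k: False}
  {k: True, f: False}


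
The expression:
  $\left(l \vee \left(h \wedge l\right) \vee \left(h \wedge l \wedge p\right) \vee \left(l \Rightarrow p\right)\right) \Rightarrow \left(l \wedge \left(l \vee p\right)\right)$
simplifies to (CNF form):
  $l$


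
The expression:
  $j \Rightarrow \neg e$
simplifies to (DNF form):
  $\neg e \vee \neg j$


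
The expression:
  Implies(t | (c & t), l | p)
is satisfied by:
  {l: True, p: True, t: False}
  {l: True, p: False, t: False}
  {p: True, l: False, t: False}
  {l: False, p: False, t: False}
  {l: True, t: True, p: True}
  {l: True, t: True, p: False}
  {t: True, p: True, l: False}


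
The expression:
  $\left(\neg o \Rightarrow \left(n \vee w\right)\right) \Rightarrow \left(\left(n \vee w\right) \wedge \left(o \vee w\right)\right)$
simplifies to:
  $w \vee \left(n \wedge o\right) \vee \left(\neg n \wedge \neg o\right)$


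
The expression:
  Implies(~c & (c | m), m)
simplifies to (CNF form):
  True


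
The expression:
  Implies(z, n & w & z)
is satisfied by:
  {n: True, w: True, z: False}
  {n: True, w: False, z: False}
  {w: True, n: False, z: False}
  {n: False, w: False, z: False}
  {n: True, z: True, w: True}


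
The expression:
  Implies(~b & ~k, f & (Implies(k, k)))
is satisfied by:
  {b: True, k: True, f: True}
  {b: True, k: True, f: False}
  {b: True, f: True, k: False}
  {b: True, f: False, k: False}
  {k: True, f: True, b: False}
  {k: True, f: False, b: False}
  {f: True, k: False, b: False}


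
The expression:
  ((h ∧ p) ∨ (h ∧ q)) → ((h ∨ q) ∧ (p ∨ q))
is always true.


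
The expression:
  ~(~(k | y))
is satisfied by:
  {y: True, k: True}
  {y: True, k: False}
  {k: True, y: False}


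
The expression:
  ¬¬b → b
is always true.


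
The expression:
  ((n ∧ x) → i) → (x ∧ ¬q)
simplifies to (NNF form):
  x ∧ (n ∨ ¬q) ∧ (¬i ∨ ¬q)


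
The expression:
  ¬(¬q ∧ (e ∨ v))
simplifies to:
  q ∨ (¬e ∧ ¬v)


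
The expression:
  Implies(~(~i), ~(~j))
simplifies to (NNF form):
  j | ~i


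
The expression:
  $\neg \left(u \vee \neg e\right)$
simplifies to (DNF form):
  $e \wedge \neg u$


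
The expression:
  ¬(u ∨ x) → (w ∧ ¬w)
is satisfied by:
  {x: True, u: True}
  {x: True, u: False}
  {u: True, x: False}


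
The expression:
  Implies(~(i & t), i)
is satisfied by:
  {i: True}


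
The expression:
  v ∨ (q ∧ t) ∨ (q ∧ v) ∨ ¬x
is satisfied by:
  {q: True, v: True, t: True, x: False}
  {q: True, v: True, t: False, x: False}
  {v: True, t: True, q: False, x: False}
  {v: True, q: False, t: False, x: False}
  {q: True, t: True, v: False, x: False}
  {q: True, t: False, v: False, x: False}
  {t: True, q: False, v: False, x: False}
  {t: False, q: False, v: False, x: False}
  {x: True, q: True, v: True, t: True}
  {x: True, q: True, v: True, t: False}
  {x: True, v: True, t: True, q: False}
  {x: True, v: True, t: False, q: False}
  {x: True, q: True, t: True, v: False}


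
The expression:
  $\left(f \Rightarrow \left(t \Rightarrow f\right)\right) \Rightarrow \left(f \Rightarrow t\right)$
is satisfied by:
  {t: True, f: False}
  {f: False, t: False}
  {f: True, t: True}


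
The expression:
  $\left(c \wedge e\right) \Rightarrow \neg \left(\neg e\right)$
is always true.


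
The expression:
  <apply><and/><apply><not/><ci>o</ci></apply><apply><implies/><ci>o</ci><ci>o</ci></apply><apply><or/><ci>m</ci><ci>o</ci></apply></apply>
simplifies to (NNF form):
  <apply><and/><ci>m</ci><apply><not/><ci>o</ci></apply></apply>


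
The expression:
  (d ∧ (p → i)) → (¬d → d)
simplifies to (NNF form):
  True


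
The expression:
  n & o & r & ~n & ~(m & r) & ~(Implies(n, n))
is never true.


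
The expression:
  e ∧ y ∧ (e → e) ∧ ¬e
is never true.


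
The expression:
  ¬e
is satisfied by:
  {e: False}


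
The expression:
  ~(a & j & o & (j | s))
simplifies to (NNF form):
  ~a | ~j | ~o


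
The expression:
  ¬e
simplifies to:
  ¬e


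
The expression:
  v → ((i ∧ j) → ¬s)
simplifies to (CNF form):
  ¬i ∨ ¬j ∨ ¬s ∨ ¬v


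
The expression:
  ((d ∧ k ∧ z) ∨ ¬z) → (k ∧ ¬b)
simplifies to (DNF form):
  (k ∧ ¬b) ∨ (z ∧ ¬d) ∨ (z ∧ ¬k)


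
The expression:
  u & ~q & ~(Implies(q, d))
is never true.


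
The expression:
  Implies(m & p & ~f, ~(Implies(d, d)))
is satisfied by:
  {f: True, p: False, m: False}
  {p: False, m: False, f: False}
  {f: True, m: True, p: False}
  {m: True, p: False, f: False}
  {f: True, p: True, m: False}
  {p: True, f: False, m: False}
  {f: True, m: True, p: True}


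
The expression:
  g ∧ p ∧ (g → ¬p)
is never true.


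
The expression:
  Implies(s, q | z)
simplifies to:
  q | z | ~s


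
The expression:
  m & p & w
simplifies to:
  m & p & w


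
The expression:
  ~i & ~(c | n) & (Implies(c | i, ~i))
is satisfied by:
  {n: False, i: False, c: False}


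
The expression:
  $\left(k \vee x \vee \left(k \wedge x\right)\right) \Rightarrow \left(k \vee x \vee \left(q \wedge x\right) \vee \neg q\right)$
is always true.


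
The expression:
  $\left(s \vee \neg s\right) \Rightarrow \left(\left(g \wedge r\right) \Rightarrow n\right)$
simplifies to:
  $n \vee \neg g \vee \neg r$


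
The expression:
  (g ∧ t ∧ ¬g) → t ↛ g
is always true.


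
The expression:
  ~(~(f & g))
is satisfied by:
  {g: True, f: True}


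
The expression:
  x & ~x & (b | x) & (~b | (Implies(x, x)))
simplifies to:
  False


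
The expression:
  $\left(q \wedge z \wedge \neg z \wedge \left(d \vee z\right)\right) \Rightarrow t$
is always true.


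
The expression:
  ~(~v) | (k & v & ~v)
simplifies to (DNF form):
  v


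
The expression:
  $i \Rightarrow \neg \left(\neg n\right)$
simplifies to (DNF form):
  $n \vee \neg i$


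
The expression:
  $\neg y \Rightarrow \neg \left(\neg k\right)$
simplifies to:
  $k \vee y$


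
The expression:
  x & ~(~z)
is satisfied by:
  {z: True, x: True}


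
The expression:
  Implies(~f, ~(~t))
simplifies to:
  f | t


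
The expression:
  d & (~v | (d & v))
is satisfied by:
  {d: True}


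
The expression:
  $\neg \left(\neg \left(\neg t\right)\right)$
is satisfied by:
  {t: False}


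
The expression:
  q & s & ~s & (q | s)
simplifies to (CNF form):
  False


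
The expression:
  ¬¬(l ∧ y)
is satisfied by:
  {y: True, l: True}


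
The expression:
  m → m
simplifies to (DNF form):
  True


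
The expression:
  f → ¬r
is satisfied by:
  {r: False, f: False}
  {f: True, r: False}
  {r: True, f: False}


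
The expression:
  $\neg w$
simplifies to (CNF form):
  $\neg w$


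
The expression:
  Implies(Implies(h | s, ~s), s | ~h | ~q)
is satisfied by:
  {s: True, h: False, q: False}
  {h: False, q: False, s: False}
  {q: True, s: True, h: False}
  {q: True, h: False, s: False}
  {s: True, h: True, q: False}
  {h: True, s: False, q: False}
  {q: True, h: True, s: True}


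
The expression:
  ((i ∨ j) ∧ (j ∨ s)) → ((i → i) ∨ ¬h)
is always true.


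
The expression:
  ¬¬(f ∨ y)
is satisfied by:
  {y: True, f: True}
  {y: True, f: False}
  {f: True, y: False}


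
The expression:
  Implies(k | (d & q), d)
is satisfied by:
  {d: True, k: False}
  {k: False, d: False}
  {k: True, d: True}


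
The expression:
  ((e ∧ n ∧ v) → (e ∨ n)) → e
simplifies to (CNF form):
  e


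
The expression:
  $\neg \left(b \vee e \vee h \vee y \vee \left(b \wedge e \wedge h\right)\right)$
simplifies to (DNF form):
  $\neg b \wedge \neg e \wedge \neg h \wedge \neg y$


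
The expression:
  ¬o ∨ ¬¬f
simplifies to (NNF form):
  f ∨ ¬o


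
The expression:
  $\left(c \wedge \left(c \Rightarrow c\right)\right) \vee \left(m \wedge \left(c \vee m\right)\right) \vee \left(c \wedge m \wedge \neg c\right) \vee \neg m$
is always true.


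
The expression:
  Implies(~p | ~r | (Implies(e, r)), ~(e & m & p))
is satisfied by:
  {p: False, m: False, e: False}
  {e: True, p: False, m: False}
  {m: True, p: False, e: False}
  {e: True, m: True, p: False}
  {p: True, e: False, m: False}
  {e: True, p: True, m: False}
  {m: True, p: True, e: False}


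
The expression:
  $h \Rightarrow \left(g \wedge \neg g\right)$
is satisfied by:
  {h: False}


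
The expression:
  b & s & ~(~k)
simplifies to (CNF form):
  b & k & s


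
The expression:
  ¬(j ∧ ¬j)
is always true.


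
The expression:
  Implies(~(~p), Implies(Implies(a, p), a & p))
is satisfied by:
  {a: True, p: False}
  {p: False, a: False}
  {p: True, a: True}


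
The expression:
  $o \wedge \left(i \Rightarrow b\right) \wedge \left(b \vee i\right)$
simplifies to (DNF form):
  $b \wedge o$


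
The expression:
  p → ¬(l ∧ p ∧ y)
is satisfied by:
  {l: False, p: False, y: False}
  {y: True, l: False, p: False}
  {p: True, l: False, y: False}
  {y: True, p: True, l: False}
  {l: True, y: False, p: False}
  {y: True, l: True, p: False}
  {p: True, l: True, y: False}


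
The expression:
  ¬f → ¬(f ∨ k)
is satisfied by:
  {f: True, k: False}
  {k: False, f: False}
  {k: True, f: True}


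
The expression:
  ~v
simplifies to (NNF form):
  ~v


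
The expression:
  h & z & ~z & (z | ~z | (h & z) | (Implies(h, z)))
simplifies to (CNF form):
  False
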